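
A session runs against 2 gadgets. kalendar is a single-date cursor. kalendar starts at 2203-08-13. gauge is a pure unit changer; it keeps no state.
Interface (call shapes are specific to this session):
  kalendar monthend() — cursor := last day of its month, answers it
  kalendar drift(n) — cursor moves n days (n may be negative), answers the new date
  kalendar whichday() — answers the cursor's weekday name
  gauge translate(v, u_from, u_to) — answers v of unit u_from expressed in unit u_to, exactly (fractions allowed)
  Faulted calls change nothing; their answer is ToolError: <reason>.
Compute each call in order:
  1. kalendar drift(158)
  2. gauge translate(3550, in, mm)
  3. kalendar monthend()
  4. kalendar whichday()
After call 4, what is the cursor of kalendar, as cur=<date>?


Answer: cur=2204-01-31

Derivation:
! kalendar drift(158) -> 2204-01-18
! gauge translate(3550, in, mm) -> 90170
! kalendar monthend() -> 2204-01-31
! kalendar whichday() -> Tuesday


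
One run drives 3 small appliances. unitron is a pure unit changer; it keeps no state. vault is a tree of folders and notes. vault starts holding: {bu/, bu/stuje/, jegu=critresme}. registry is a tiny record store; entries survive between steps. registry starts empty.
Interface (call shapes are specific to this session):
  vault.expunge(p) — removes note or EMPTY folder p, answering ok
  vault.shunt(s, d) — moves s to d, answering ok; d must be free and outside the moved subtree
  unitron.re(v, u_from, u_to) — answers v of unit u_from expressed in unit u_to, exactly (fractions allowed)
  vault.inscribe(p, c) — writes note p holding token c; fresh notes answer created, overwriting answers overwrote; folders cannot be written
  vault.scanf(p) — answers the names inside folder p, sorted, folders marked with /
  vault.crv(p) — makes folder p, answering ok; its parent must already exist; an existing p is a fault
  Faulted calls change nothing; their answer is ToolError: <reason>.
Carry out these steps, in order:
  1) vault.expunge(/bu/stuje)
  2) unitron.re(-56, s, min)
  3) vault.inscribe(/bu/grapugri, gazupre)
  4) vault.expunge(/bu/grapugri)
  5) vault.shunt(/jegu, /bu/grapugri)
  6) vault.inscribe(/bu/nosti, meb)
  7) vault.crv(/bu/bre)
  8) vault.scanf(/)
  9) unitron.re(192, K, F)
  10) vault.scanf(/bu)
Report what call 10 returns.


Answer: [bre/, grapugri, nosti]

Derivation:
~$ vault.expunge p='/bu/stuje'
[out] ok
~$ unitron.re v='-56' u_from='s' u_to='min'
[out] -14/15
~$ vault.inscribe p='/bu/grapugri' c='gazupre'
[out] created
~$ vault.expunge p='/bu/grapugri'
[out] ok
~$ vault.shunt s='/jegu' d='/bu/grapugri'
[out] ok
~$ vault.inscribe p='/bu/nosti' c='meb'
[out] created
~$ vault.crv p='/bu/bre'
[out] ok
~$ vault.scanf p='/'
[out] [bu/]
~$ unitron.re v='192' u_from='K' u_to='F'
[out] -11407/100
~$ vault.scanf p='/bu'
[out] [bre/, grapugri, nosti]


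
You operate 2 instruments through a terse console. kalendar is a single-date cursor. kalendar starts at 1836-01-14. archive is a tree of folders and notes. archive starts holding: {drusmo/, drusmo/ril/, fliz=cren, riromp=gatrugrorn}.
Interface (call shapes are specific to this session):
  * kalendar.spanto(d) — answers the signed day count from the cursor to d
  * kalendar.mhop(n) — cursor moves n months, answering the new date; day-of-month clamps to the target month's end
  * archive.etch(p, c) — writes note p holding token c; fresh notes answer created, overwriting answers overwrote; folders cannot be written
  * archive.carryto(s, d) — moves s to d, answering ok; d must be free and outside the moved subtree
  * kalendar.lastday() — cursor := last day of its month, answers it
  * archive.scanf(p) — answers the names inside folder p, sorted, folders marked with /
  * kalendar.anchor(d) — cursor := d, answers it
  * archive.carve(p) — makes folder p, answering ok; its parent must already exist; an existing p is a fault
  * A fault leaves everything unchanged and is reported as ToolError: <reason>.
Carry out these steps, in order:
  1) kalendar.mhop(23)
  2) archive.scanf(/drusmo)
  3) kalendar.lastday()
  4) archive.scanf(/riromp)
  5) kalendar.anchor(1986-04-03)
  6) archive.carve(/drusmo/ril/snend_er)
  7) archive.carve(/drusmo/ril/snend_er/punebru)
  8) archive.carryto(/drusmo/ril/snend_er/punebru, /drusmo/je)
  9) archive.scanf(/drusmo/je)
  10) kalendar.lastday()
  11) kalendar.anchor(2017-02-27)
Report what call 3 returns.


==> kalendar.mhop(n→23)
<== 1837-12-14
==> archive.scanf(p→/drusmo)
<== [ril/]
==> kalendar.lastday()
<== 1837-12-31
==> archive.scanf(p→/riromp)
<== ToolError: not a directory
==> kalendar.anchor(d→1986-04-03)
<== 1986-04-03
==> archive.carve(p→/drusmo/ril/snend_er)
<== ok
==> archive.carve(p→/drusmo/ril/snend_er/punebru)
<== ok
==> archive.carryto(s→/drusmo/ril/snend_er/punebru, d→/drusmo/je)
<== ok
==> archive.scanf(p→/drusmo/je)
<== []
==> kalendar.lastday()
<== 1986-04-30
==> kalendar.anchor(d→2017-02-27)
<== 2017-02-27

Answer: 1837-12-31


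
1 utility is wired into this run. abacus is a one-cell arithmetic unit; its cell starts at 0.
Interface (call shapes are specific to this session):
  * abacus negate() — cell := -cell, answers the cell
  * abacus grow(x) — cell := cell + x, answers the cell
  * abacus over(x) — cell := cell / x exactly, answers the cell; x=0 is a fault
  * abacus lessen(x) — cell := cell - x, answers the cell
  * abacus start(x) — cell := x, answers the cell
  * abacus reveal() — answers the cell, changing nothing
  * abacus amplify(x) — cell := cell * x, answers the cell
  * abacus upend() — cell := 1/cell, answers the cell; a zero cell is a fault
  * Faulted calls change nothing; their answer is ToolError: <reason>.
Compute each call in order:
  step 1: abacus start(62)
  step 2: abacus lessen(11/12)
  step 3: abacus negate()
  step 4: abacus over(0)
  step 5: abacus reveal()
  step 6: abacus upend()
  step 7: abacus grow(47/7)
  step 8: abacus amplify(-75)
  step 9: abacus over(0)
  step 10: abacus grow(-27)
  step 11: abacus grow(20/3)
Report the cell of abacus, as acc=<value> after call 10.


Answer: acc=-2716062/5131

Derivation:
·→ abacus start(x='62')
·← 62
·→ abacus lessen(x='11/12')
·← 733/12
·→ abacus negate()
·← -733/12
·→ abacus over(x='0')
·← ToolError: division by zero
·→ abacus reveal()
·← -733/12
·→ abacus upend()
·← -12/733
·→ abacus grow(x='47/7')
·← 34367/5131
·→ abacus amplify(x='-75')
·← -2577525/5131
·→ abacus over(x='0')
·← ToolError: division by zero
·→ abacus grow(x='-27')
·← -2716062/5131
·→ abacus grow(x='20/3')
·← -8045566/15393


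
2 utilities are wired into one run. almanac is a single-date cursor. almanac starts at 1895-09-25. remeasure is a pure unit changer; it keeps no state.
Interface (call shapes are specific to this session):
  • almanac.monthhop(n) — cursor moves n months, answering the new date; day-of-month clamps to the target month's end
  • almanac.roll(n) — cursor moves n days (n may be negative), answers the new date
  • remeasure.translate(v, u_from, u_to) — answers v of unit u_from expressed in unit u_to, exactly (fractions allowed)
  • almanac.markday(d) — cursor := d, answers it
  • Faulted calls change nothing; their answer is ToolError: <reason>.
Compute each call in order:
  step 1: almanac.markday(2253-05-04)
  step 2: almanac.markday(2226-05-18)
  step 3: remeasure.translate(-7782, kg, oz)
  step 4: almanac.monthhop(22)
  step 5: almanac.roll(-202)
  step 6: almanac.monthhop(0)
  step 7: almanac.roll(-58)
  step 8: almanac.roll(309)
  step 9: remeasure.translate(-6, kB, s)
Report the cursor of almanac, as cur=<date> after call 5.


Do: markday[d: 2253-05-04]
See: 2253-05-04
Do: markday[d: 2226-05-18]
See: 2226-05-18
Do: translate[v: -7782; u_from: kg; u_to: oz]
See: -12451200000000/45359237
Do: monthhop[n: 22]
See: 2228-03-18
Do: roll[n: -202]
See: 2227-08-29
Do: monthhop[n: 0]
See: 2227-08-29
Do: roll[n: -58]
See: 2227-07-02
Do: roll[n: 309]
See: 2228-05-06
Do: translate[v: -6; u_from: kB; u_to: s]
See: ToolError: incompatible units

Answer: cur=2227-08-29


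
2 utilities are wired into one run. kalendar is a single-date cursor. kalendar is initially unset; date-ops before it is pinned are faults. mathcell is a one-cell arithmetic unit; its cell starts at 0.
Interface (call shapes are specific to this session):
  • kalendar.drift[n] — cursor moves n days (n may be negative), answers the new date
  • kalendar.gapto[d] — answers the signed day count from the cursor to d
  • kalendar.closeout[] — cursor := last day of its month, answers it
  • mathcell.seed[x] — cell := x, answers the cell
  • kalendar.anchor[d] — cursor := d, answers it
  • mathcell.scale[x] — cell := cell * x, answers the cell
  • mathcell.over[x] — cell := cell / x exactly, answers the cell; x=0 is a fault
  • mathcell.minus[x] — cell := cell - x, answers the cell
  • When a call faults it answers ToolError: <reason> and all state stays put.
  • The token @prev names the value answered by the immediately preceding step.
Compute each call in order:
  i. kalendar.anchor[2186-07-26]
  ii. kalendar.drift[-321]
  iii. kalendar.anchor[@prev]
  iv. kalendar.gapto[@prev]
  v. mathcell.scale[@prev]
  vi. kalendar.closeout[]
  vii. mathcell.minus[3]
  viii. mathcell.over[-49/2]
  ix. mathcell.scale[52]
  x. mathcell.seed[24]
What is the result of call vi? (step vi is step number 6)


;; anchor(d=2186-07-26) ~> 2186-07-26
;; drift(n=-321) ~> 2185-09-08
;; anchor(d=@prev) ~> 2185-09-08
;; gapto(d=@prev) ~> 0
;; scale(x=@prev) ~> 0
;; closeout() ~> 2185-09-30
;; minus(x=3) ~> -3
;; over(x=-49/2) ~> 6/49
;; scale(x=52) ~> 312/49
;; seed(x=24) ~> 24

Answer: 2185-09-30


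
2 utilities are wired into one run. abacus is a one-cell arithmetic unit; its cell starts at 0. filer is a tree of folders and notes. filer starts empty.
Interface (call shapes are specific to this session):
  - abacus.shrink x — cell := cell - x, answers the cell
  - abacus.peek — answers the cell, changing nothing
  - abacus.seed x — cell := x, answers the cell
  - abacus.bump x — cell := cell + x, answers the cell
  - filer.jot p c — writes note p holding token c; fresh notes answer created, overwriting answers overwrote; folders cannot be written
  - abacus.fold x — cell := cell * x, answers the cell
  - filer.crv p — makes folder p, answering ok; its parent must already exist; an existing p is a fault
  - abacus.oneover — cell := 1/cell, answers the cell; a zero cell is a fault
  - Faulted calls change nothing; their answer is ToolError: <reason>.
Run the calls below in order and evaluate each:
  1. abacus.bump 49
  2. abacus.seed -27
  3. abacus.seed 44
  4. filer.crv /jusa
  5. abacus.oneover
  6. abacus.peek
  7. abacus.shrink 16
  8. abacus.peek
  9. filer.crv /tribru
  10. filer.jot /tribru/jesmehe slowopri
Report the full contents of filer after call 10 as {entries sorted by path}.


Step: bump[x: 49]
Result: 49
Step: seed[x: -27]
Result: -27
Step: seed[x: 44]
Result: 44
Step: crv[p: /jusa]
Result: ok
Step: oneover[]
Result: 1/44
Step: peek[]
Result: 1/44
Step: shrink[x: 16]
Result: -703/44
Step: peek[]
Result: -703/44
Step: crv[p: /tribru]
Result: ok
Step: jot[p: /tribru/jesmehe; c: slowopri]
Result: created

Answer: {jusa/, tribru/, tribru/jesmehe=slowopri}


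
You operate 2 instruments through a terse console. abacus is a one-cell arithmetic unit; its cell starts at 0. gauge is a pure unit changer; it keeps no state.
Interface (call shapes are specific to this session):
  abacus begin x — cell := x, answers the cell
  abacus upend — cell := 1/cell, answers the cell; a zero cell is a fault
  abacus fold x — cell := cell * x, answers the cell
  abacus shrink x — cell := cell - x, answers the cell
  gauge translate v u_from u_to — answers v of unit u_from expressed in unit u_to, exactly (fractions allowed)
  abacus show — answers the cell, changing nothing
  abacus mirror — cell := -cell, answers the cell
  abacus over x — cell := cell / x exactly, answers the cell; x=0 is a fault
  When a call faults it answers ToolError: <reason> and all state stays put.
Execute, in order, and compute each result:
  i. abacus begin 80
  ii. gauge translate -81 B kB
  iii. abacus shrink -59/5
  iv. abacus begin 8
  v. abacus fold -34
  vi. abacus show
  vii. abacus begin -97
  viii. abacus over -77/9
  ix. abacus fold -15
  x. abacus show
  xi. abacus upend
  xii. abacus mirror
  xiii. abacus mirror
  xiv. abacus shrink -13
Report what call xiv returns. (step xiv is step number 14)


Answer: 170158/13095

Derivation:
>> abacus begin(80)
<< 80
>> gauge translate(-81, B, kB)
<< -81/1000
>> abacus shrink(-59/5)
<< 459/5
>> abacus begin(8)
<< 8
>> abacus fold(-34)
<< -272
>> abacus show()
<< -272
>> abacus begin(-97)
<< -97
>> abacus over(-77/9)
<< 873/77
>> abacus fold(-15)
<< -13095/77
>> abacus show()
<< -13095/77
>> abacus upend()
<< -77/13095
>> abacus mirror()
<< 77/13095
>> abacus mirror()
<< -77/13095
>> abacus shrink(-13)
<< 170158/13095


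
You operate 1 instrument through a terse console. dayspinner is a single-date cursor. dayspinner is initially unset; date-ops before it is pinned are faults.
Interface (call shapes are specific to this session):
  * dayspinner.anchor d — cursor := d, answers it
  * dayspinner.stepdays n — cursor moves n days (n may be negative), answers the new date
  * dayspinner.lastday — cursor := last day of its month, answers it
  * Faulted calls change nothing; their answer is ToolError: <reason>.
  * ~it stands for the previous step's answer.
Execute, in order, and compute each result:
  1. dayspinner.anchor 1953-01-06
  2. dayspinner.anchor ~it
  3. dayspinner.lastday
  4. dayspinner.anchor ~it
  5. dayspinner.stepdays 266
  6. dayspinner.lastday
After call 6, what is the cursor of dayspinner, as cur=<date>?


Answer: cur=1953-10-31

Derivation:
Invoking anchor with d→1953-01-06: 1953-01-06.
I use anchor with d→~it, which returns 1953-01-06.
I use lastday(), yielding 1953-01-31.
I use anchor with d→~it, yielding 1953-01-31.
Calling stepdays with n→266, and get 1953-10-24.
I call lastday, yielding 1953-10-31.


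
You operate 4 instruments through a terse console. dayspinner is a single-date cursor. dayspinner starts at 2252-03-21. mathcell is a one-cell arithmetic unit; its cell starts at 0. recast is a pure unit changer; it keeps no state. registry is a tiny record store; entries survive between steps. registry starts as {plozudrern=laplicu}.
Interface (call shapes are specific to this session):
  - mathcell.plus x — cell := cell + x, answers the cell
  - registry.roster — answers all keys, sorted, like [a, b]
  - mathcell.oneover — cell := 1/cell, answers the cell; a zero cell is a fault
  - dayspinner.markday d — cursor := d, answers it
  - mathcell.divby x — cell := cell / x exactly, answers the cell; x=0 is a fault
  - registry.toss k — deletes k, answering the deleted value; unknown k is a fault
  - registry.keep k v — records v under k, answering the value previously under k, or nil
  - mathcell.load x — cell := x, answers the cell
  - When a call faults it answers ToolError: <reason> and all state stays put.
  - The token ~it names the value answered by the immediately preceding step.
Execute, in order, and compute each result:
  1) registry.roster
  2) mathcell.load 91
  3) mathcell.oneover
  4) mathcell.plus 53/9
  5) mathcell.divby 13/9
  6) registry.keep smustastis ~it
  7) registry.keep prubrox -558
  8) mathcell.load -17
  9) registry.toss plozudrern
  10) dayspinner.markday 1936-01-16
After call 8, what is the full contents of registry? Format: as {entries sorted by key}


I use roster, and see [plozudrern].
Invoking load with x='91', giving 91.
I try oneover, and see 1/91.
Next I call plus with x='53/9', → 4832/819.
Invoking divby with x='13/9', which returns 4832/1183.
I invoke keep with k='smustastis', v='~it', giving nil.
I call keep with k='prubrox', v='-558', → nil.
I try load with x='-17': -17.
Calling toss with k='plozudrern', — result: laplicu.
I use markday with d='1936-01-16', → 1936-01-16.

Answer: {plozudrern=laplicu, prubrox=-558, smustastis=4832/1183}


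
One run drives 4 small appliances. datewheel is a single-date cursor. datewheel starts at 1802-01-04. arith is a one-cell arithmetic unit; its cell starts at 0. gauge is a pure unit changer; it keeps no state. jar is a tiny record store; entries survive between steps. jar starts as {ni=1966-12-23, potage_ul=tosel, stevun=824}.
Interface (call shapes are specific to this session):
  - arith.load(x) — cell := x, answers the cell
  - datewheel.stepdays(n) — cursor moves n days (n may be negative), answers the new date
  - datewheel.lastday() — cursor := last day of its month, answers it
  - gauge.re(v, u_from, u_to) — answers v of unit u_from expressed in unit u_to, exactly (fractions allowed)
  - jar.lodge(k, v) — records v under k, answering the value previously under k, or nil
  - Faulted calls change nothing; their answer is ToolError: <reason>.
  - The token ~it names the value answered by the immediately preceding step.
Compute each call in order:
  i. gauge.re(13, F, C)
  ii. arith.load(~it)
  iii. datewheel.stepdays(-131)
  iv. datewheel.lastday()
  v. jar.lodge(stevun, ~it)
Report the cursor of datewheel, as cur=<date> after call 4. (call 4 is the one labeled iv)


I use gauge.re with v=13, u_from=F, u_to=C, → -95/9.
Using arith.load with x=~it, and see -95/9.
I invoke datewheel.stepdays with n=-131: 1801-08-26.
I try datewheel.lastday(), and observe 1801-08-31.
Calling jar.lodge with k=stevun, v=~it, — result: 824.

Answer: cur=1801-08-31


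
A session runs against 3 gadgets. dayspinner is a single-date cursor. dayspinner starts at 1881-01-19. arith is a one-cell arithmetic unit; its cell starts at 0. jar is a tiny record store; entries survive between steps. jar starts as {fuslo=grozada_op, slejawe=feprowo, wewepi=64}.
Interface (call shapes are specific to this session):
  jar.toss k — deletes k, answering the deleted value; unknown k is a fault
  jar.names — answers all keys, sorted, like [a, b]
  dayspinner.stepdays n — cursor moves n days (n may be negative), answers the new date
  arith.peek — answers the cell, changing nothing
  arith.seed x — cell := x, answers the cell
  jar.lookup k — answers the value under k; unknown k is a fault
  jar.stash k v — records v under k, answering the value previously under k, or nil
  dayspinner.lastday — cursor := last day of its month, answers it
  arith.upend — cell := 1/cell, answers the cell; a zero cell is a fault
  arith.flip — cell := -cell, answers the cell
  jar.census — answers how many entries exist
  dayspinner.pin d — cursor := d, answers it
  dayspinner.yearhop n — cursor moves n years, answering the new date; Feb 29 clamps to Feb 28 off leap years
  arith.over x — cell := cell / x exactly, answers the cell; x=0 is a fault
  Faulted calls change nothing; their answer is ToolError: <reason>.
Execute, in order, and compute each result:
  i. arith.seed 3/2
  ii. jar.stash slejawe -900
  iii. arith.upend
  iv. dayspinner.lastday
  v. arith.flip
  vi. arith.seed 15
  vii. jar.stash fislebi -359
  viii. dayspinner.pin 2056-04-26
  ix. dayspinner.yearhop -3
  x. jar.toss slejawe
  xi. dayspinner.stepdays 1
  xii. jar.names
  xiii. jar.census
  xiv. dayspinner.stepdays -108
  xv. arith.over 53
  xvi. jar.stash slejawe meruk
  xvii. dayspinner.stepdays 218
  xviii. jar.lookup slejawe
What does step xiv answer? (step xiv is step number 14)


Answer: 2053-01-09

Derivation:
CALL seed[x=3/2]
RET  3/2
CALL stash[k=slejawe; v=-900]
RET  feprowo
CALL upend[]
RET  2/3
CALL lastday[]
RET  1881-01-31
CALL flip[]
RET  -2/3
CALL seed[x=15]
RET  15
CALL stash[k=fislebi; v=-359]
RET  nil
CALL pin[d=2056-04-26]
RET  2056-04-26
CALL yearhop[n=-3]
RET  2053-04-26
CALL toss[k=slejawe]
RET  -900
CALL stepdays[n=1]
RET  2053-04-27
CALL names[]
RET  [fislebi, fuslo, wewepi]
CALL census[]
RET  3
CALL stepdays[n=-108]
RET  2053-01-09
CALL over[x=53]
RET  15/53
CALL stash[k=slejawe; v=meruk]
RET  nil
CALL stepdays[n=218]
RET  2053-08-15
CALL lookup[k=slejawe]
RET  meruk


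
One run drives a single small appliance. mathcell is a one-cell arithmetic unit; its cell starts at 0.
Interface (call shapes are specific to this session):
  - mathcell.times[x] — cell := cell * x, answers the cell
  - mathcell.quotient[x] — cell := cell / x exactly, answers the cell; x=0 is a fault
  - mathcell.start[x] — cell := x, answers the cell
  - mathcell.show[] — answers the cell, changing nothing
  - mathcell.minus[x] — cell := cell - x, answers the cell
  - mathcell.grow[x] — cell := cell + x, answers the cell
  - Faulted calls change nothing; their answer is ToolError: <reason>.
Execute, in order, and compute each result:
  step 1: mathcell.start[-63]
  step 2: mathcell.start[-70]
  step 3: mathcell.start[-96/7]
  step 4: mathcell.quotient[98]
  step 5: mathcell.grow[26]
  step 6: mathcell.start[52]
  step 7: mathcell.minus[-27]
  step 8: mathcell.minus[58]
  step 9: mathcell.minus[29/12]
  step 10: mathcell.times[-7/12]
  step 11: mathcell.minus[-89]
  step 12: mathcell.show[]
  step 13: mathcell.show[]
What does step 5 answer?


Answer: 8870/343

Derivation:
Do: mathcell.start[x: -63]
See: -63
Do: mathcell.start[x: -70]
See: -70
Do: mathcell.start[x: -96/7]
See: -96/7
Do: mathcell.quotient[x: 98]
See: -48/343
Do: mathcell.grow[x: 26]
See: 8870/343
Do: mathcell.start[x: 52]
See: 52
Do: mathcell.minus[x: -27]
See: 79
Do: mathcell.minus[x: 58]
See: 21
Do: mathcell.minus[x: 29/12]
See: 223/12
Do: mathcell.times[x: -7/12]
See: -1561/144
Do: mathcell.minus[x: -89]
See: 11255/144
Do: mathcell.show[]
See: 11255/144
Do: mathcell.show[]
See: 11255/144


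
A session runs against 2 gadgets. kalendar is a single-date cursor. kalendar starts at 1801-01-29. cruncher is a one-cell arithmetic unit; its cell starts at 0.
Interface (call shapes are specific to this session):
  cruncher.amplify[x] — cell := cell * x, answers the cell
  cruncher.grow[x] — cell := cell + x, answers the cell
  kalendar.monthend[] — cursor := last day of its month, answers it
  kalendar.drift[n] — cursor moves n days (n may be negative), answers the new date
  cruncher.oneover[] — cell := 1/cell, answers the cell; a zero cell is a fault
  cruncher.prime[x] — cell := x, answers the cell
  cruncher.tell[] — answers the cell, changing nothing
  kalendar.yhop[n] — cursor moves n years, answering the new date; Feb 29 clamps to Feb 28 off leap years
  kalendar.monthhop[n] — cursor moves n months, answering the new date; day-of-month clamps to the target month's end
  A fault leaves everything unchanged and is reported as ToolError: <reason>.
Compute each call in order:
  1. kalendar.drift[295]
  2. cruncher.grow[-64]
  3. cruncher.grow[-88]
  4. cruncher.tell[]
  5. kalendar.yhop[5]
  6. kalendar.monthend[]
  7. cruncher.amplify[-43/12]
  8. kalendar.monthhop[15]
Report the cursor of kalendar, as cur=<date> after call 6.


Answer: cur=1806-11-30

Derivation:
Using kalendar.drift using n=295, and see 1801-11-20.
Using cruncher.grow using x=-64, yielding -64.
Next I call cruncher.grow using x=-88, and see -152.
Calling cruncher.tell, — result: -152.
Using kalendar.yhop using n=5, and get 1806-11-20.
I call kalendar.monthend(), giving 1806-11-30.
I call cruncher.amplify using x=-43/12, and get 1634/3.
I call kalendar.monthhop using n=15, and observe 1808-02-29.


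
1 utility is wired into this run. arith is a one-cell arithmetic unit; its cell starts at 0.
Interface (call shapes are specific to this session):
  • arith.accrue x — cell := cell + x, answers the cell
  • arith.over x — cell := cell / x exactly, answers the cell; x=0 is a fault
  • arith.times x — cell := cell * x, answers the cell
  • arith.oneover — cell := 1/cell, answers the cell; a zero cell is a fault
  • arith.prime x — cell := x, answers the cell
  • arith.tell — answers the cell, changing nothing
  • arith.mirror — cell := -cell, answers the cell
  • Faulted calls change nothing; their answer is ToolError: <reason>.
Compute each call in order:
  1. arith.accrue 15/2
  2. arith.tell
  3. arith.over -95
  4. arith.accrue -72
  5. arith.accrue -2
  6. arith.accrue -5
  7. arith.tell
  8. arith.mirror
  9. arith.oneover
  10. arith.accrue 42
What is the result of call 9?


Answer: 38/3005

Derivation:
CALL accrue[x='15/2']
RET  15/2
CALL tell[]
RET  15/2
CALL over[x='-95']
RET  -3/38
CALL accrue[x='-72']
RET  -2739/38
CALL accrue[x='-2']
RET  -2815/38
CALL accrue[x='-5']
RET  -3005/38
CALL tell[]
RET  -3005/38
CALL mirror[]
RET  3005/38
CALL oneover[]
RET  38/3005
CALL accrue[x='42']
RET  126248/3005


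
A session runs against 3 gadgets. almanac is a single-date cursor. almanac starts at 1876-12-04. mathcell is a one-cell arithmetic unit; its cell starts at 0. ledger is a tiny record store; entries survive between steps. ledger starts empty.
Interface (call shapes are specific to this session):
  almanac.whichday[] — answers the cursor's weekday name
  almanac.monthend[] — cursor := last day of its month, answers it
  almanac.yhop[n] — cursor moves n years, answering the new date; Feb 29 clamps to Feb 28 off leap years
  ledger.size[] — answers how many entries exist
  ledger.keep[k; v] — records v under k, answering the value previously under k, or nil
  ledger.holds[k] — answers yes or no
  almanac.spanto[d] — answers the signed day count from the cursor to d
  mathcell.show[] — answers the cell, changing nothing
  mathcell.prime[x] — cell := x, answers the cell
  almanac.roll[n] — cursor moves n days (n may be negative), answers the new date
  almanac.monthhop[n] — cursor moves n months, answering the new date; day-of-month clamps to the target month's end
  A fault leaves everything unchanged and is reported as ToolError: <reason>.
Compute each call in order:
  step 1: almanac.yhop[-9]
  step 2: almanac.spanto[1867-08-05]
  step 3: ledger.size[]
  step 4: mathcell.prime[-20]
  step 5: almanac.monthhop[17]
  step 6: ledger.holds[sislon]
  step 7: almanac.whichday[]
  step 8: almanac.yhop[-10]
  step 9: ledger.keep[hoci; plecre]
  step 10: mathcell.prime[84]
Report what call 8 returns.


Answer: 1859-05-04

Derivation:
→ almanac.yhop(n=-9)
← 1867-12-04
→ almanac.spanto(d=1867-08-05)
← -121
→ ledger.size()
← 0
→ mathcell.prime(x=-20)
← -20
→ almanac.monthhop(n=17)
← 1869-05-04
→ ledger.holds(k=sislon)
← no
→ almanac.whichday()
← Tuesday
→ almanac.yhop(n=-10)
← 1859-05-04
→ ledger.keep(k=hoci, v=plecre)
← nil
→ mathcell.prime(x=84)
← 84


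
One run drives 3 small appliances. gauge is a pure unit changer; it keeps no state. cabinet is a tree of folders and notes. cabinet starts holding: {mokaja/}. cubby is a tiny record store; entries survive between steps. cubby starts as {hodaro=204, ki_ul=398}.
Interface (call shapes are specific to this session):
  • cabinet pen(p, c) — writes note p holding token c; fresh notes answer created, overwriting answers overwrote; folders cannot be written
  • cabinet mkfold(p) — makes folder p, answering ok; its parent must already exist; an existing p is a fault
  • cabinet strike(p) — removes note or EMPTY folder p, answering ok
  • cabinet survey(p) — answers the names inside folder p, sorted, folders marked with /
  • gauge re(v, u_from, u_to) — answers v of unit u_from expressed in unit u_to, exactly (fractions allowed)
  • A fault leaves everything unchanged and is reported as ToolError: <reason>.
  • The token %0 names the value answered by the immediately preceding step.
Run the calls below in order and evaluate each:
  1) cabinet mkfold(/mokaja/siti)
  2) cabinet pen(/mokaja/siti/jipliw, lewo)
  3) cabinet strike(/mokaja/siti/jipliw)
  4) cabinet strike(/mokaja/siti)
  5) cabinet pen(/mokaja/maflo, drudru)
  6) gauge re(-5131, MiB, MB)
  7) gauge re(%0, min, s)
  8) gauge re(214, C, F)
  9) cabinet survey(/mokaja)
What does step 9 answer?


Step: cabinet mkfold[p: /mokaja/siti]
Result: ok
Step: cabinet pen[p: /mokaja/siti/jipliw; c: lewo]
Result: created
Step: cabinet strike[p: /mokaja/siti/jipliw]
Result: ok
Step: cabinet strike[p: /mokaja/siti]
Result: ok
Step: cabinet pen[p: /mokaja/maflo; c: drudru]
Result: created
Step: gauge re[v: -5131; u_from: MiB; u_to: MB]
Result: -84066304/15625
Step: gauge re[v: %0; u_from: min; u_to: s]
Result: -1008795648/3125
Step: gauge re[v: 214; u_from: C; u_to: F]
Result: 2086/5
Step: cabinet survey[p: /mokaja]
Result: [maflo]

Answer: [maflo]


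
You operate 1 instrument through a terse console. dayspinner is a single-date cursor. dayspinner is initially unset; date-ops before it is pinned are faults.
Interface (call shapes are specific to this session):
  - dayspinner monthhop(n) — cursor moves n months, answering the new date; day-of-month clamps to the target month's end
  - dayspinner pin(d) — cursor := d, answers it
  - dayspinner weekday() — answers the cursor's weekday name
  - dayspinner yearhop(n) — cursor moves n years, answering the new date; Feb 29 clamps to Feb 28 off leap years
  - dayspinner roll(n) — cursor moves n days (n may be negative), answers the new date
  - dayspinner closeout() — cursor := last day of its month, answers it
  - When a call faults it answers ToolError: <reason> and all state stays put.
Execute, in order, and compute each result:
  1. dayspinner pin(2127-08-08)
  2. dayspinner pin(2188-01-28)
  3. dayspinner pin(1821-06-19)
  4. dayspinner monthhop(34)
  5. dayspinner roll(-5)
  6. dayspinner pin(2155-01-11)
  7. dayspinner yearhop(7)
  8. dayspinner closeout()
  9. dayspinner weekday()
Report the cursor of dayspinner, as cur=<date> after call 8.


Answer: cur=2162-01-31

Derivation:
==> dayspinner pin(2127-08-08)
<== 2127-08-08
==> dayspinner pin(2188-01-28)
<== 2188-01-28
==> dayspinner pin(1821-06-19)
<== 1821-06-19
==> dayspinner monthhop(34)
<== 1824-04-19
==> dayspinner roll(-5)
<== 1824-04-14
==> dayspinner pin(2155-01-11)
<== 2155-01-11
==> dayspinner yearhop(7)
<== 2162-01-11
==> dayspinner closeout()
<== 2162-01-31
==> dayspinner weekday()
<== Sunday


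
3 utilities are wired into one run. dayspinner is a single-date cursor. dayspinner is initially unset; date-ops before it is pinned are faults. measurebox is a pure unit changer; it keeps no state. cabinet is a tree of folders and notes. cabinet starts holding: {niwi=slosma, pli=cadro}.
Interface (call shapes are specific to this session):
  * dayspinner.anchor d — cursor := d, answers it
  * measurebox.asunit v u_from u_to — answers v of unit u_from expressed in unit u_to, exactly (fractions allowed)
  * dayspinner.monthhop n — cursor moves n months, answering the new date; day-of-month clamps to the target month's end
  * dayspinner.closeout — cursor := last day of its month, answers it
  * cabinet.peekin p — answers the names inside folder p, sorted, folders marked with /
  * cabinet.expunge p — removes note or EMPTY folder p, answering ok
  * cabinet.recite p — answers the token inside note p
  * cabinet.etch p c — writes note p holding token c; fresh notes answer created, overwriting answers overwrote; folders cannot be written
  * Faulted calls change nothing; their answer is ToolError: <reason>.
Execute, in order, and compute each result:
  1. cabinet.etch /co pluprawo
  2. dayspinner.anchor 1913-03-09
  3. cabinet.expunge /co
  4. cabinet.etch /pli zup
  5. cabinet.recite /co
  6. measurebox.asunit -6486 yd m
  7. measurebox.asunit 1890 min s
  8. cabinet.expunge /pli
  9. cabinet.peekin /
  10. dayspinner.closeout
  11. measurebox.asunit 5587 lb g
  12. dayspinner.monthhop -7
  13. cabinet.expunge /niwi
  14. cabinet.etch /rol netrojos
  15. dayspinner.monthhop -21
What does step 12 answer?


~$ cabinet.etch p→/co c→pluprawo
[out] created
~$ dayspinner.anchor d→1913-03-09
[out] 1913-03-09
~$ cabinet.expunge p→/co
[out] ok
~$ cabinet.etch p→/pli c→zup
[out] overwrote
~$ cabinet.recite p→/co
[out] ToolError: not found
~$ measurebox.asunit v→-6486 u_from→yd u_to→m
[out] -3706749/625
~$ measurebox.asunit v→1890 u_from→min u_to→s
[out] 113400
~$ cabinet.expunge p→/pli
[out] ok
~$ cabinet.peekin p→/
[out] [niwi]
~$ dayspinner.closeout
[out] 1913-03-31
~$ measurebox.asunit v→5587 u_from→lb u_to→g
[out] 253422057119/100000
~$ dayspinner.monthhop n→-7
[out] 1912-08-31
~$ cabinet.expunge p→/niwi
[out] ok
~$ cabinet.etch p→/rol c→netrojos
[out] created
~$ dayspinner.monthhop n→-21
[out] 1910-11-30

Answer: 1912-08-31


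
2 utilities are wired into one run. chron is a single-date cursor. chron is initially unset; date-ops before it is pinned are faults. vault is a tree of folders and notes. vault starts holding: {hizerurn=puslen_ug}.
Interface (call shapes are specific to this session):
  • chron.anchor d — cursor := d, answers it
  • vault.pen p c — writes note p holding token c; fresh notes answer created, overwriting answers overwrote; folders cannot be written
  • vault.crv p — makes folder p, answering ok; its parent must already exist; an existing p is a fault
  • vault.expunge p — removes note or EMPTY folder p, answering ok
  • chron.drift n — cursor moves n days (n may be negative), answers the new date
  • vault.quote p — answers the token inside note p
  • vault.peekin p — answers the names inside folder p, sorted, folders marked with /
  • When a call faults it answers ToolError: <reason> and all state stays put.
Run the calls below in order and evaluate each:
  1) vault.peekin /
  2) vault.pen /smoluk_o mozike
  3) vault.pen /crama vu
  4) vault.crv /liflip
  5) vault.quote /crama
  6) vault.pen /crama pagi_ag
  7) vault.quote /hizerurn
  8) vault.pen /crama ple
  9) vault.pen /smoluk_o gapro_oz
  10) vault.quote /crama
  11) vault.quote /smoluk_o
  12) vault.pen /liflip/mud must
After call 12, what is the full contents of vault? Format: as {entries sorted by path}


-> vault.peekin(p→/)
<- [hizerurn]
-> vault.pen(p→/smoluk_o, c→mozike)
<- created
-> vault.pen(p→/crama, c→vu)
<- created
-> vault.crv(p→/liflip)
<- ok
-> vault.quote(p→/crama)
<- vu
-> vault.pen(p→/crama, c→pagi_ag)
<- overwrote
-> vault.quote(p→/hizerurn)
<- puslen_ug
-> vault.pen(p→/crama, c→ple)
<- overwrote
-> vault.pen(p→/smoluk_o, c→gapro_oz)
<- overwrote
-> vault.quote(p→/crama)
<- ple
-> vault.quote(p→/smoluk_o)
<- gapro_oz
-> vault.pen(p→/liflip/mud, c→must)
<- created

Answer: {crama=ple, hizerurn=puslen_ug, liflip/, liflip/mud=must, smoluk_o=gapro_oz}


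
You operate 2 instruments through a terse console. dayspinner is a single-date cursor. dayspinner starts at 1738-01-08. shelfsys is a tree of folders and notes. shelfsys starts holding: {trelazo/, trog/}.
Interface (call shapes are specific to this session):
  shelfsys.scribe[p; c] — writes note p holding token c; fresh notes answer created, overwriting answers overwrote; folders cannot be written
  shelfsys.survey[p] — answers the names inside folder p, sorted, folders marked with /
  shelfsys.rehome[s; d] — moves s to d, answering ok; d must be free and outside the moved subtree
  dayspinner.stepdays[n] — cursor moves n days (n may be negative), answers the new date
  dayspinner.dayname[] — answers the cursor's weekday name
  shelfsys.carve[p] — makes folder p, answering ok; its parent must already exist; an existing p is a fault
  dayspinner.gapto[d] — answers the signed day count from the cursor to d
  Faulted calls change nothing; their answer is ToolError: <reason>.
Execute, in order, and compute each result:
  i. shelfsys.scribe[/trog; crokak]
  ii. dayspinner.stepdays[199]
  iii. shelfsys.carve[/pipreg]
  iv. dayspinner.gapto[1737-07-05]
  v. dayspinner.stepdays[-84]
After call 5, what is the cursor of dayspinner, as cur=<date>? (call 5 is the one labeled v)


% 1. scribe(p=/trog, c=crokak) => ToolError: is a directory
% 2. stepdays(n=199) => 1738-07-26
% 3. carve(p=/pipreg) => ok
% 4. gapto(d=1737-07-05) => -386
% 5. stepdays(n=-84) => 1738-05-03

Answer: cur=1738-05-03


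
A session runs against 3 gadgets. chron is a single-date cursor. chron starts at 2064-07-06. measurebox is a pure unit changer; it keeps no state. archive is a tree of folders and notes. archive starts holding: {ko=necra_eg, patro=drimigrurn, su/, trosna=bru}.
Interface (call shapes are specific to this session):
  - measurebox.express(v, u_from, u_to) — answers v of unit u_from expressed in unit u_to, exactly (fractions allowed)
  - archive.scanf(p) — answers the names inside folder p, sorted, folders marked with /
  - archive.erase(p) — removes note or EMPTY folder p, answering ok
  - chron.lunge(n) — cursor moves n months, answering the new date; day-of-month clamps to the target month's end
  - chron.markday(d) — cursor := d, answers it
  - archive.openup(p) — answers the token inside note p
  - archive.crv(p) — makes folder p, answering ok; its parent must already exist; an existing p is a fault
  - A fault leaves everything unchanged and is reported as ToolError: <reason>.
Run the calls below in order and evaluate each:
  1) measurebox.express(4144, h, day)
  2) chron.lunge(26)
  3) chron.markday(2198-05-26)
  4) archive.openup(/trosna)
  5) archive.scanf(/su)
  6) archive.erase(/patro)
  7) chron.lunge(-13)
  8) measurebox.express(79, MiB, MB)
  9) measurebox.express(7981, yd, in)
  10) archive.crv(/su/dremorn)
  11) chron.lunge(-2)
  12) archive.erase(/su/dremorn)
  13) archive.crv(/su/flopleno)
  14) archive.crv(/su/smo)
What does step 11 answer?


! measurebox.express(4144, h, day) == 518/3
! chron.lunge(26) == 2066-09-06
! chron.markday(2198-05-26) == 2198-05-26
! archive.openup(/trosna) == bru
! archive.scanf(/su) == []
! archive.erase(/patro) == ok
! chron.lunge(-13) == 2197-04-26
! measurebox.express(79, MiB, MB) == 1294336/15625
! measurebox.express(7981, yd, in) == 287316
! archive.crv(/su/dremorn) == ok
! chron.lunge(-2) == 2197-02-26
! archive.erase(/su/dremorn) == ok
! archive.crv(/su/flopleno) == ok
! archive.crv(/su/smo) == ok

Answer: 2197-02-26


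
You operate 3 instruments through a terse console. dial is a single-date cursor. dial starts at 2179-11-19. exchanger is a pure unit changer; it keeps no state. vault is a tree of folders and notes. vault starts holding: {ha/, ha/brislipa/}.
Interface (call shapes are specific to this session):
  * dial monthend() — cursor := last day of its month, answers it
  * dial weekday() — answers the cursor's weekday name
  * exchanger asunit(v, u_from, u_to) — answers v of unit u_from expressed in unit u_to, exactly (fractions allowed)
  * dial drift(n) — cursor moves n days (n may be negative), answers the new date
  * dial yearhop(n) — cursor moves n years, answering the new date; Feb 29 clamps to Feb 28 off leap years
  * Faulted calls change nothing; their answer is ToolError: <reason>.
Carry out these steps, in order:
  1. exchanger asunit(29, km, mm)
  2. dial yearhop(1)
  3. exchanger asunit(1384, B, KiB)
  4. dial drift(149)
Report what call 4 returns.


Answer: 2181-04-17

Derivation:
Act: exchanger asunit[v='29'; u_from='km'; u_to='mm']
Obs: 29000000
Act: dial yearhop[n='1']
Obs: 2180-11-19
Act: exchanger asunit[v='1384'; u_from='B'; u_to='KiB']
Obs: 173/128
Act: dial drift[n='149']
Obs: 2181-04-17


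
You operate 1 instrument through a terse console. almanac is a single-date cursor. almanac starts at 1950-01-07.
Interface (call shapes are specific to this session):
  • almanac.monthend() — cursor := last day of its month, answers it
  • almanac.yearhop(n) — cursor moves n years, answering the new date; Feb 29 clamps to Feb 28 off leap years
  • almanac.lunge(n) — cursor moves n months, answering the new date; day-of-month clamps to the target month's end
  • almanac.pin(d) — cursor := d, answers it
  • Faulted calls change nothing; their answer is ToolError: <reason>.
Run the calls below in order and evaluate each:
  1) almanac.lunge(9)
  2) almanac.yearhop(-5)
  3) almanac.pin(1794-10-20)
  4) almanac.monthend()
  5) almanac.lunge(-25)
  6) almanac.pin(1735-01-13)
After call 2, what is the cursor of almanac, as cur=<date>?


Answer: cur=1945-10-07

Derivation:
[in] almanac.lunge n='9'
[out] 1950-10-07
[in] almanac.yearhop n='-5'
[out] 1945-10-07
[in] almanac.pin d='1794-10-20'
[out] 1794-10-20
[in] almanac.monthend
[out] 1794-10-31
[in] almanac.lunge n='-25'
[out] 1792-09-30
[in] almanac.pin d='1735-01-13'
[out] 1735-01-13
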